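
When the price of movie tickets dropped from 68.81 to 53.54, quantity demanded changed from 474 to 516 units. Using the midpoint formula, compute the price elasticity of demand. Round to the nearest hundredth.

-0.34

%ΔQ = (516 − 474)/[(474 + 516)/2] = 42/495 ≈ 0.0848.
%Δp = (53.54 − 68.81)/[(68.81 + 53.54)/2] = -15.27/61.175 ≈ -0.2496.
Arc elasticity E = %ΔQ/%Δp ≈ 0.0848/-0.2496 ≈ -0.34.
|E| < 1: demand is inelastic over this range.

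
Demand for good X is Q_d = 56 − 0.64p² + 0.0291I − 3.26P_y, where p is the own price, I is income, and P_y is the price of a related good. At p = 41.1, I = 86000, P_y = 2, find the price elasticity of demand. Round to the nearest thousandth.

-1.470

Q_d = 56 − 0.64(41.1)² + 0.0291(86000) − 3.26(2) = 56 − 1081.0944 + 2502.6 − 6.52 = 1470.9856.
∂Q_d/∂p = −2·0.64·p = -52.608, so E_p = -52.608·(41.1/1470.9856) ≈ -1.470.
|E_p| > 1: demand is elastic.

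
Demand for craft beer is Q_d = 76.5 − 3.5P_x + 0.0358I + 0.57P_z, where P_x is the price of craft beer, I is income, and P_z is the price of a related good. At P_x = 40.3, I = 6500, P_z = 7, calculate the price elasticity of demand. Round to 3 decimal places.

-0.819

At the given point, Q_d = 76.5 − 3.5(40.3) + 0.0358(6500) + 0.57(7) = 76.5 − 141.05 + 232.7 + 3.99 = 172.14.
∂Q_d/∂P_x = −3.5, so E_p = (−3.5)·(40.3/172.14) ≈ -0.819.
|E_p| < 1: demand is inelastic.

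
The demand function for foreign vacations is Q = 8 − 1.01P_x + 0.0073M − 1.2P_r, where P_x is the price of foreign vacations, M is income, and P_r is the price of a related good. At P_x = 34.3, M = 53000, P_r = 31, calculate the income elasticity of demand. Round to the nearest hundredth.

Evaluating quantity at (P_x, M, P_r) gives Q = 8 − 1.01(34.3) + 0.0073(53000) − 1.2(31) = 8 − 34.643 + 386.9 − 37.2 = 323.057.
∂Q/∂M = +0.0073, so E_I = 0.0073·(53000/323.057) ≈ 1.20.
E_I > 1: normal good (luxury).

1.20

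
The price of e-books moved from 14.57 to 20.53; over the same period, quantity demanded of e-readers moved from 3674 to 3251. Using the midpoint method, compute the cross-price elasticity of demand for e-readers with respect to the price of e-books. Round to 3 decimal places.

-0.360

%ΔQ_x = (3251 − 3674)/[(3674+3251)/2] = -423/3462.5 ≈ -0.1222.
%ΔP_y = (20.53 − 14.57)/[(14.57+20.53)/2] ≈ 0.3396.
E_xy = -0.1222/0.3396 ≈ -0.360.
E_xy < 0, so e-readers and e-books are complements.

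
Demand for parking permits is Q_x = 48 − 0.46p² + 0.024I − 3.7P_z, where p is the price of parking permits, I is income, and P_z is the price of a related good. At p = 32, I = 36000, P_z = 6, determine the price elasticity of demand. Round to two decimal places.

At the given point, Q_x = 48 − 0.46(32)² + 0.024(36000) − 3.7(6) = 48 − 471.04 + 864 − 22.2 = 418.76.
∂Q_x/∂p = −2·0.46·p = -29.44, so E_p = -29.44·(32/418.76) ≈ -2.25.
|E_p| > 1: demand is elastic.

-2.25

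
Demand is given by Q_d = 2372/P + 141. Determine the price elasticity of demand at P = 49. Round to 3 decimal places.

-0.256

At P = 49, Q_d = 189.4082.
dQ_d/dP = −2372/P² = −0.9879.
Point elasticity E = (dQ_d/dP)·(P/Q_d) = -0.9879 × 49/189.4082 ≈ -0.256.
|E| < 1, so demand is inelastic at this price.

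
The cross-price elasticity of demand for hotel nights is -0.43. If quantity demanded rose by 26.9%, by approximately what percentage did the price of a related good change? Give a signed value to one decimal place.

-62.6

%ΔQ ≈ E × %ΔP_y ⇒ %ΔP_y = %ΔQ / E = (26.9%)/(-0.43) ≈ -62.6%.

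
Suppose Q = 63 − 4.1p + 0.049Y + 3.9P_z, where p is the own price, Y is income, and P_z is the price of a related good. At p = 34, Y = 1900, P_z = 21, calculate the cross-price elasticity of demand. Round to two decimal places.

0.83

Evaluating quantity at (p, Y, P_z) gives Q = 63 − 4.1(34) + 0.049(1900) + 3.9(21) = 63 − 139.4 + 93.1 + 81.9 = 98.6.
∂Q/∂P_z = +3.9, so E_xy = 3.9·(21/98.6) ≈ 0.83.
E_xy > 0: the goods are substitutes.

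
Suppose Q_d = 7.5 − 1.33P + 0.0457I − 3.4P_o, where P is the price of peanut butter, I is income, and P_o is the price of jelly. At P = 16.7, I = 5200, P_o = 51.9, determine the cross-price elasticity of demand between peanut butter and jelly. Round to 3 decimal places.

First evaluate Q_d: 7.5 − 1.33(16.7) + 0.0457(5200) − 3.4(51.9) = 7.5 − 22.211 + 237.64 − 176.46 = 46.469.
∂Q_d/∂P_o = −3.4, so E_xy = -3.4·(51.9/46.469) ≈ -3.797.
E_xy < 0: the goods are complements.

-3.797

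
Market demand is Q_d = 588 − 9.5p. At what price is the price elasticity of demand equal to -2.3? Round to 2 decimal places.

Set −bp/(a − bp) = −2.3 ⇒ bp = 2.3(a − bp) ⇒ bp(1+2.3) = 2.3·a.
p = 2.3·588/(9.5·3.3) ≈ 43.14.

43.14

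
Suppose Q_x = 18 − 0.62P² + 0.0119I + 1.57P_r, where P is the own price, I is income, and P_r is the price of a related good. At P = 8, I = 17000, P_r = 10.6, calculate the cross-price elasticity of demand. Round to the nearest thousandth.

0.084

Q_x = 18 − 0.62(8)² + 0.0119(17000) + 1.57(10.6) = 18 − 39.68 + 202.3 + 16.642 = 197.262.
∂Q_x/∂P_r = +1.57, so E_xy = 1.57·(10.6/197.262) ≈ 0.084.
E_xy > 0: the goods are substitutes.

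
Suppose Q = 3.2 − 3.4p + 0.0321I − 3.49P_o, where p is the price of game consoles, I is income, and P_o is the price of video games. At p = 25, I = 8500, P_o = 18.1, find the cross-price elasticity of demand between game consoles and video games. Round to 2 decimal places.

-0.49

Q = 3.2 − 3.4(25) + 0.0321(8500) − 3.49(18.1) = 3.2 − 85 + 272.85 − 63.169 = 127.881.
∂Q/∂P_o = −3.49, so E_xy = -3.49·(18.1/127.881) ≈ -0.49.
E_xy < 0: the goods are complements.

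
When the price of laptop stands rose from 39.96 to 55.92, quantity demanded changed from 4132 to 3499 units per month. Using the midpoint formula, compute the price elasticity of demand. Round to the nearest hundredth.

%ΔQ = (3499 − 4132)/[(4132 + 3499)/2] = -633/3815.5 ≈ -0.1659.
%Δp = (55.92 − 39.96)/[(39.96 + 55.92)/2] = 15.96/47.94 ≈ 0.3329.
Arc elasticity E = %ΔQ/%Δp ≈ -0.1659/0.3329 ≈ -0.50.
|E| < 1: demand is inelastic over this range.

-0.50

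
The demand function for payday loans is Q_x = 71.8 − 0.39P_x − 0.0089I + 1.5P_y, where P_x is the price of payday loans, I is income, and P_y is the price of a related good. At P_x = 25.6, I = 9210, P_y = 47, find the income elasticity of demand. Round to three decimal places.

Substituting, Q_x = 71.8 − 0.39(25.6) − 0.0089(9210) + 1.5(47) = 71.8 − 9.984 − 81.969 + 70.5 = 50.347.
∂Q_x/∂I = −0.0089, so E_I = -0.0089·(9210/50.347) ≈ -1.628.
E_I < 0: inferior good.

-1.628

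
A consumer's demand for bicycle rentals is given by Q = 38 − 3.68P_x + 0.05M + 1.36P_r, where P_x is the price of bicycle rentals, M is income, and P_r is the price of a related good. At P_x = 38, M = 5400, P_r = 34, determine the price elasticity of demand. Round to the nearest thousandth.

-0.652

At the given point, Q = 38 − 3.68(38) + 0.05(5400) + 1.36(34) = 38 − 139.84 + 270 + 46.24 = 214.4.
∂Q/∂P_x = −3.68, so E_p = (−3.68)·(38/214.4) ≈ -0.652.
|E_p| < 1: demand is inelastic.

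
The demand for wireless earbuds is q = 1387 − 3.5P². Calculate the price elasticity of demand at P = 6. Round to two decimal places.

At P = 6, q = 1261.
dq/dP = −2·3.5·P = −42.
Point elasticity E = (dq/dP)·(P/q) = -42 × 6/1261 ≈ -0.20.
|E| < 1, so demand is inelastic at this price.

-0.20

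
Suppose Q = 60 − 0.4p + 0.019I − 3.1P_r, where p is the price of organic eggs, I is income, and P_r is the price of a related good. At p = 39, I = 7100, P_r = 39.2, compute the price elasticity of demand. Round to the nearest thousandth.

-0.270

Substituting, Q = 60 − 0.4(39) + 0.019(7100) − 3.1(39.2) = 60 − 15.6 + 134.9 − 121.52 = 57.78.
∂Q/∂p = −0.4, so E_p = (−0.4)·(39/57.78) ≈ -0.270.
|E_p| < 1: demand is inelastic.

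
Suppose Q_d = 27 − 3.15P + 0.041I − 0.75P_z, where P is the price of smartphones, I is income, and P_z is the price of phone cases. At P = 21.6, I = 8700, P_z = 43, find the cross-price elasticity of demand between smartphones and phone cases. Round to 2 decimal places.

First evaluate Q_d: 27 − 3.15(21.6) + 0.041(8700) − 0.75(43) = 27 − 68.04 + 356.7 − 32.25 = 283.41.
∂Q_d/∂P_z = −0.75, so E_xy = -0.75·(43/283.41) ≈ -0.11.
E_xy < 0: the goods are complements.

-0.11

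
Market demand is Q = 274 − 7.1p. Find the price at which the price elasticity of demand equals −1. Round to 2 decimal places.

For linear demand Q = a − bp, E = −bp/(a − bp). |E| = 1 ⇒ bp = a − bp ⇒ p = a/(2b).
p = 274/(2·7.1) ≈ 19.30.

19.30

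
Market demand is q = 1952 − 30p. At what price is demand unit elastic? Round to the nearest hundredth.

32.53

For linear demand q = a − bp, E = −bp/(a − bp). |E| = 1 ⇒ bp = a − bp ⇒ p = a/(2b).
p = 1952/(2·30) ≈ 32.53.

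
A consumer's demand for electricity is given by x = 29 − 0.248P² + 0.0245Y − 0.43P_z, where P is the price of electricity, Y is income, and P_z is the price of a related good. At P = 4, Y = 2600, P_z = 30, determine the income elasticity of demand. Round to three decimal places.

At the given point, x = 29 − 0.248(4)² + 0.0245(2600) − 0.43(30) = 29 − 3.968 + 63.7 − 12.9 = 75.832.
∂x/∂Y = +0.0245, so E_I = 0.0245·(2600/75.832) ≈ 0.840.
E_I ∈ (0,1): normal good (necessity).

0.840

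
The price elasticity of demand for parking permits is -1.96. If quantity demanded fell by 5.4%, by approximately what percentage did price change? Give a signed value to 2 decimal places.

%ΔQ ≈ E × %ΔP ⇒ %ΔP = %ΔQ / E = (-5.4%)/(-1.96) ≈ 2.76%.

2.76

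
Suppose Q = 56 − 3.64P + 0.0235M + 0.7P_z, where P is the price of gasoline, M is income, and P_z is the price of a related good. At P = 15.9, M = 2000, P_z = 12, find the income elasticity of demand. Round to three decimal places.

Evaluating quantity at (P, M, P_z) gives Q = 56 − 3.64(15.9) + 0.0235(2000) + 0.7(12) = 56 − 57.876 + 47 + 8.4 = 53.524.
∂Q/∂M = +0.0235, so E_I = 0.0235·(2000/53.524) ≈ 0.878.
E_I ∈ (0,1): normal good (necessity).

0.878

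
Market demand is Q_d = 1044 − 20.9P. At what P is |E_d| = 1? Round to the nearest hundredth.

24.98

For linear demand Q_d = a − bP, E = −bP/(a − bP). |E| = 1 ⇒ bP = a − bP ⇒ P = a/(2b).
P = 1044/(2·20.9) ≈ 24.98.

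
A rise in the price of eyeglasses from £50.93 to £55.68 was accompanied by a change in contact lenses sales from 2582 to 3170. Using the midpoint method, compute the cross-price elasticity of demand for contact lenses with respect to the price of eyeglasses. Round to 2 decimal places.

%ΔQ_x = (3170 − 2582)/[(2582+3170)/2] = 588/2876 ≈ 0.2045.
%ΔP_y = (55.68 − 50.93)/[(50.93+55.68)/2] ≈ 0.0891.
E_xy = 0.2045/0.0891 ≈ 2.29.
E_xy > 0, so contact lenses and eyeglasses are substitutes.

2.29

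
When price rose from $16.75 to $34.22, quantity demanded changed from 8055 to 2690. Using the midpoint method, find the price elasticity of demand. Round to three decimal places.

%ΔQ = (2690 − 8055)/[(8055 + 2690)/2] = -5365/5372.5 ≈ -0.9986.
%Δp = (34.22 − 16.75)/[(16.75 + 34.22)/2] = 17.47/25.485 ≈ 0.6855.
Arc elasticity E = %ΔQ/%Δp ≈ -0.9986/0.6855 ≈ -1.457.
|E| > 1: demand is elastic over this range.

-1.457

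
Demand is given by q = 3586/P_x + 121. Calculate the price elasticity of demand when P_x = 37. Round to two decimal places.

At P_x = 37, q = 217.9189.
dq/dP_x = −3586/P_x² = −2.6194.
Point elasticity E = (dq/dP_x)·(P_x/q) = -2.6194 × 37/217.9189 ≈ -0.44.
|E| < 1, so demand is inelastic at this price.

-0.44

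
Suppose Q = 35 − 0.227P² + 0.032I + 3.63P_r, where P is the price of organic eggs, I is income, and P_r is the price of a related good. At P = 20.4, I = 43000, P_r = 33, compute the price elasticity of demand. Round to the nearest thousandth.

-0.132

At the given point, Q = 35 − 0.227(20.4)² + 0.032(43000) + 3.63(33) = 35 − 94.4683 + 1376 + 119.79 = 1436.3217.
∂Q/∂P = −2·0.227·P = -9.2616, so E_p = -9.2616·(20.4/1436.3217) ≈ -0.132.
|E_p| < 1: demand is inelastic.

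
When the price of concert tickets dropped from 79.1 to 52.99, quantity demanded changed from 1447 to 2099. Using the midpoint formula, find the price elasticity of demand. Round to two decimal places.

-0.93

%Δq = (2099 − 1447)/[(1447 + 2099)/2] = 652/1773 ≈ 0.3677.
%ΔP = (52.99 − 79.1)/[(79.1 + 52.99)/2] = -26.11/66.045 ≈ -0.3953.
Arc elasticity E = %Δq/%ΔP ≈ 0.3677/-0.3953 ≈ -0.93.
|E| < 1: demand is inelastic over this range.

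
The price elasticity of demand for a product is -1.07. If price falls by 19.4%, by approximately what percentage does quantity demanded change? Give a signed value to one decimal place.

%ΔQ ≈ E × %ΔP = (-1.07) × (-19.4%) ≈ 20.8%.

20.8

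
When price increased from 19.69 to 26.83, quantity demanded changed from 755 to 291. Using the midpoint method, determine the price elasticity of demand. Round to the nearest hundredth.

-2.89

%ΔQ = (291 − 755)/[(755 + 291)/2] = -464/523 ≈ -0.8872.
%ΔP = (26.83 − 19.69)/[(19.69 + 26.83)/2] = 7.14/23.26 ≈ 0.3070.
Arc elasticity E = %ΔQ/%ΔP ≈ -0.8872/0.3070 ≈ -2.89.
|E| > 1: demand is elastic over this range.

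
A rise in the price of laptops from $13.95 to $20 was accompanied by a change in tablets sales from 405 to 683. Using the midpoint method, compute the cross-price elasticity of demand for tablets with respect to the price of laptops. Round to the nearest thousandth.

1.434

%ΔQ_x = (683 − 405)/[(405+683)/2] = 278/544 ≈ 0.5110.
%ΔP_y = (20 − 13.95)/[(13.95+20)/2] ≈ 0.3564.
E_xy = 0.5110/0.3564 ≈ 1.434.
E_xy > 0, so tablets and laptops are substitutes.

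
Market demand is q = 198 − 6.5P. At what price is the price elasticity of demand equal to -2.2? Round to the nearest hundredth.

Set −bP/(a − bP) = −2.2 ⇒ bP = 2.2(a − bP) ⇒ bP(1+2.2) = 2.2·a.
P = 2.2·198/(6.5·3.2) ≈ 20.94.

20.94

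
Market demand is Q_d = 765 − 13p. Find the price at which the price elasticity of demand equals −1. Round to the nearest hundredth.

For linear demand Q_d = a − bp, E = −bp/(a − bp). |E| = 1 ⇒ bp = a − bp ⇒ p = a/(2b).
p = 765/(2·13) ≈ 29.42.

29.42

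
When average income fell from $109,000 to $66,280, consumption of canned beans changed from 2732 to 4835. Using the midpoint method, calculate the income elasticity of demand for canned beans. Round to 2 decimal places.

-1.14

%ΔQ = (4835 − 2732)/[(2732+4835)/2] = 2103/3783.5 ≈ 0.5558.
%ΔI = (66,280 − 109,000)/[(109,000+66,280)/2] = -42720/87640 ≈ -0.4874.
E_I = %ΔQ/%ΔI ≈ -1.14.
E_I < 0: inferior good.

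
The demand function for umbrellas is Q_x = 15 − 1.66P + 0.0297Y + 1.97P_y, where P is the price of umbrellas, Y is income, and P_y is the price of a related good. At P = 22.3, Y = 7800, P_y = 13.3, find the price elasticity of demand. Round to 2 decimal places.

-0.16

At the given point, Q_x = 15 − 1.66(22.3) + 0.0297(7800) + 1.97(13.3) = 15 − 37.018 + 231.66 + 26.201 = 235.843.
∂Q_x/∂P = −1.66, so E_p = (−1.66)·(22.3/235.843) ≈ -0.16.
|E_p| < 1: demand is inelastic.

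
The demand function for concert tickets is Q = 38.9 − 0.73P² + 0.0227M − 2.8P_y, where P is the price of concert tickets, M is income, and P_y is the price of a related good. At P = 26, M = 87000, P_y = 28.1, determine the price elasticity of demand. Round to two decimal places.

First evaluate Q: 38.9 − 0.73(26)² + 0.0227(87000) − 2.8(28.1) = 38.9 − 493.48 + 1974.9 − 78.68 = 1441.64.
∂Q/∂P = −2·0.73·P = -37.96, so E_p = -37.96·(26/1441.64) ≈ -0.68.
|E_p| < 1: demand is inelastic.

-0.68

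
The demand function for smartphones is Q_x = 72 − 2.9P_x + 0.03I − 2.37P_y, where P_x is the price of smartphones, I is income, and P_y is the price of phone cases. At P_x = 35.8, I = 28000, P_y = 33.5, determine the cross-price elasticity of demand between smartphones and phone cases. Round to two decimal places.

-0.11

First evaluate Q_x: 72 − 2.9(35.8) + 0.03(28000) − 2.37(33.5) = 72 − 103.82 + 840 − 79.395 = 728.785.
∂Q_x/∂P_y = −2.37, so E_xy = -2.37·(33.5/728.785) ≈ -0.11.
E_xy < 0: the goods are complements.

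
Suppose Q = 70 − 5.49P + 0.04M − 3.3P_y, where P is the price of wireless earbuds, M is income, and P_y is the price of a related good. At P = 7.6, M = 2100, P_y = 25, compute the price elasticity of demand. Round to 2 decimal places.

-1.40

First evaluate Q: 70 − 5.49(7.6) + 0.04(2100) − 3.3(25) = 70 − 41.724 + 84 − 82.5 = 29.776.
∂Q/∂P = −5.49, so E_p = (−5.49)·(7.6/29.776) ≈ -1.40.
|E_p| > 1: demand is elastic.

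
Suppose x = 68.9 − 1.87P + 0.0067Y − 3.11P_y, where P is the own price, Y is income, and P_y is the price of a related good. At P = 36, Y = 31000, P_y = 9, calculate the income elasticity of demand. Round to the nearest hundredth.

1.15

At the given point, x = 68.9 − 1.87(36) + 0.0067(31000) − 3.11(9) = 68.9 − 67.32 + 207.7 − 27.99 = 181.29.
∂x/∂Y = +0.0067, so E_I = 0.0067·(31000/181.29) ≈ 1.15.
E_I > 1: normal good (luxury).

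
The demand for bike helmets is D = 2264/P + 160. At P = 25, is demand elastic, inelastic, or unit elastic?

At P = 25, D = 250.56.
dD/dP = −2264/P² = −3.6224.
Point elasticity E = (dD/dP)·(P/D) = -3.6224 × 25/250.56 ≈ -0.361.
|E| ≈ 0.361 < 1, so demand is inelastic.

inelastic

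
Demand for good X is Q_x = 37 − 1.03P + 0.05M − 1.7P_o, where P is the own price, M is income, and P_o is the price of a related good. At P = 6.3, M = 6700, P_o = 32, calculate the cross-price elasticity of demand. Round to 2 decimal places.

Substituting, Q_x = 37 − 1.03(6.3) + 0.05(6700) − 1.7(32) = 37 − 6.489 + 335 − 54.4 = 311.111.
∂Q_x/∂P_o = −1.7, so E_xy = -1.7·(32/311.111) ≈ -0.17.
E_xy < 0: the goods are complements.

-0.17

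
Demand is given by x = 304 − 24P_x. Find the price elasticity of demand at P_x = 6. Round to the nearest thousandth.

At P_x = 6, x = 160.
dx/dP_x = −24.
Point elasticity E = (dx/dP_x)·(P_x/x) = -24 × 6/160 ≈ -0.900.
|E| < 1, so demand is inelastic at this price.

-0.900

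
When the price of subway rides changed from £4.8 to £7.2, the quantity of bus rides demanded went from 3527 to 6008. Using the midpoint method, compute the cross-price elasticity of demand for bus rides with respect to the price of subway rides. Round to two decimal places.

%ΔQ_x = (6008 − 3527)/[(3527+6008)/2] = 2481/4767.5 ≈ 0.5204.
%ΔP_y = (7.2 − 4.8)/[(4.8+7.2)/2] ≈ 0.4000.
E_xy = 0.5204/0.4000 ≈ 1.30.
E_xy > 0, so bus rides and subway rides are substitutes.

1.30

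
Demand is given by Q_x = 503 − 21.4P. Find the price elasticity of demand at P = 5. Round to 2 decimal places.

At P = 5, Q_x = 396.
dQ_x/dP = −21.4.
Point elasticity E = (dQ_x/dP)·(P/Q_x) = -21.4 × 5/396 ≈ -0.27.
|E| < 1, so demand is inelastic at this price.

-0.27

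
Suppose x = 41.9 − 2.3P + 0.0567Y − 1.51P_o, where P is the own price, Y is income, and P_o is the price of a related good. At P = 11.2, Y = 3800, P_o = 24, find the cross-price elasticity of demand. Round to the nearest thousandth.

Substituting, x = 41.9 − 2.3(11.2) + 0.0567(3800) − 1.51(24) = 41.9 − 25.76 + 215.46 − 36.24 = 195.36.
∂x/∂P_o = −1.51, so E_xy = -1.51·(24/195.36) ≈ -0.186.
E_xy < 0: the goods are complements.

-0.186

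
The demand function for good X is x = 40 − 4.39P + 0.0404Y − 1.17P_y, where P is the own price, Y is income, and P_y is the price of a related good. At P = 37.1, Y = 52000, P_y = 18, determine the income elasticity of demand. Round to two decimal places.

1.07

Evaluating quantity at (P, Y, P_y) gives x = 40 − 4.39(37.1) + 0.0404(52000) − 1.17(18) = 40 − 162.869 + 2100.8 − 21.06 = 1956.871.
∂x/∂Y = +0.0404, so E_I = 0.0404·(52000/1956.871) ≈ 1.07.
E_I > 1: normal good (luxury).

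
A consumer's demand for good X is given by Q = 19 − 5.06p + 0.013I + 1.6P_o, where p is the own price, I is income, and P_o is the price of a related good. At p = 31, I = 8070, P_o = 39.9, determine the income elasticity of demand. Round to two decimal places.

Q = 19 − 5.06(31) + 0.013(8070) + 1.6(39.9) = 19 − 156.86 + 104.91 + 63.84 = 30.89.
∂Q/∂I = +0.013, so E_I = 0.013·(8070/30.89) ≈ 3.40.
E_I > 1: normal good (luxury).

3.40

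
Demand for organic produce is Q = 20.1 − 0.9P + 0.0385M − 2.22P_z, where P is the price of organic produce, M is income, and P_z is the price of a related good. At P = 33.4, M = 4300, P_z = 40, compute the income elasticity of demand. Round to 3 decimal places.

Substituting, Q = 20.1 − 0.9(33.4) + 0.0385(4300) − 2.22(40) = 20.1 − 30.06 + 165.55 − 88.8 = 66.79.
∂Q/∂M = +0.0385, so E_I = 0.0385·(4300/66.79) ≈ 2.479.
E_I > 1: normal good (luxury).

2.479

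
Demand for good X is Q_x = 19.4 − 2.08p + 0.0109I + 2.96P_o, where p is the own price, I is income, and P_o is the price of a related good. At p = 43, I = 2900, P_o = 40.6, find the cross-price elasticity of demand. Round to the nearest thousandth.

Q_x = 19.4 − 2.08(43) + 0.0109(2900) + 2.96(40.6) = 19.4 − 89.44 + 31.61 + 120.176 = 81.746.
∂Q_x/∂P_o = +2.96, so E_xy = 2.96·(40.6/81.746) ≈ 1.470.
E_xy > 0: the goods are substitutes.

1.470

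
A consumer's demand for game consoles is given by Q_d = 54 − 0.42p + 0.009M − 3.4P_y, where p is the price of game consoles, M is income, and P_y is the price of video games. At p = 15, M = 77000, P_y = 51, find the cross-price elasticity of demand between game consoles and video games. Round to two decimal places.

-0.31

Evaluating quantity at (p, M, P_y) gives Q_d = 54 − 0.42(15) + 0.009(77000) − 3.4(51) = 54 − 6.3 + 693 − 173.4 = 567.3.
∂Q_d/∂P_y = −3.4, so E_xy = -3.4·(51/567.3) ≈ -0.31.
E_xy < 0: the goods are complements.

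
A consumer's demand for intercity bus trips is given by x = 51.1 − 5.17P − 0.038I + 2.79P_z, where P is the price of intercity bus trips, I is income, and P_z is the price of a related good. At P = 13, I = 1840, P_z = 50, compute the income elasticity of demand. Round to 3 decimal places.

-1.308

Evaluating quantity at (P, I, P_z) gives x = 51.1 − 5.17(13) − 0.038(1840) + 2.79(50) = 51.1 − 67.21 − 69.92 + 139.5 = 53.47.
∂x/∂I = −0.038, so E_I = -0.038·(1840/53.47) ≈ -1.308.
E_I < 0: inferior good.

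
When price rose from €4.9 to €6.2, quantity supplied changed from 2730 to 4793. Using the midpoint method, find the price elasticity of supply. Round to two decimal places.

%Δq = (4793 − 2730)/[(2730 + 4793)/2] = 2063/3761.5 ≈ 0.5485.
%ΔP = (6.2 − 4.9)/[(4.9 + 6.2)/2] = 1.3/5.55 ≈ 0.2342.
Arc elasticity E = %Δq/%ΔP ≈ 0.5485/0.2342 ≈ 2.34.
|E| > 1: supply is elastic over this range.

2.34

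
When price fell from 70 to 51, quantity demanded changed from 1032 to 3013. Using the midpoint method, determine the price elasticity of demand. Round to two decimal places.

-3.12

%Δq = (3013 − 1032)/[(1032 + 3013)/2] = 1981/2022.5 ≈ 0.9795.
%ΔP = (51 − 70)/[(70 + 51)/2] = -19/60.5 ≈ -0.3140.
Arc elasticity E = %Δq/%ΔP ≈ 0.9795/-0.3140 ≈ -3.12.
|E| > 1: demand is elastic over this range.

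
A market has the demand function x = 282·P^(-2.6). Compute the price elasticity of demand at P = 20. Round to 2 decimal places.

-2.60

For a Cobb–Douglas (constant-elasticity) form x = A·P^α·…, the elasticity with respect to P equals the exponent α at every point.
Here the exponent on P is -2.6, so the price elasticity of demand is -2.60.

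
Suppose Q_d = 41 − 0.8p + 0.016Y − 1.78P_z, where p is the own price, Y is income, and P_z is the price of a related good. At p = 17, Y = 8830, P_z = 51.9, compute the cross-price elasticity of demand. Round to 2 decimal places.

Q_d = 41 − 0.8(17) + 0.016(8830) − 1.78(51.9) = 41 − 13.6 + 141.28 − 92.382 = 76.298.
∂Q_d/∂P_z = −1.78, so E_xy = -1.78·(51.9/76.298) ≈ -1.21.
E_xy < 0: the goods are complements.

-1.21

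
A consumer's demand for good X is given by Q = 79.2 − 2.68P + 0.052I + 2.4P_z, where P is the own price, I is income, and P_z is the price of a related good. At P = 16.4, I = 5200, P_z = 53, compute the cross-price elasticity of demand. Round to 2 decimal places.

Substituting, Q = 79.2 − 2.68(16.4) + 0.052(5200) + 2.4(53) = 79.2 − 43.952 + 270.4 + 127.2 = 432.848.
∂Q/∂P_z = +2.4, so E_xy = 2.4·(53/432.848) ≈ 0.29.
E_xy > 0: the goods are substitutes.

0.29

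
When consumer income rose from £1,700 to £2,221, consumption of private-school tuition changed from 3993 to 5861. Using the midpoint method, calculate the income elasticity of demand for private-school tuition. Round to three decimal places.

%ΔQ = (5861 − 3993)/[(3993+5861)/2] = 1868/4927 ≈ 0.3791.
%ΔY = (2,221 − 1,700)/[(1,700+2,221)/2] = 521/1960.5 ≈ 0.2657.
E_I = %ΔQ/%ΔY ≈ 1.427.
E_I > 1: normal good (luxury).

1.427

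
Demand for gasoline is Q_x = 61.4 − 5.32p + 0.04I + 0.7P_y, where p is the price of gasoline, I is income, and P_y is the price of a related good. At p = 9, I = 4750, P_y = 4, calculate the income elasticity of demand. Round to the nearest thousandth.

Q_x = 61.4 − 5.32(9) + 0.04(4750) + 0.7(4) = 61.4 − 47.88 + 190 + 2.8 = 206.32.
∂Q_x/∂I = +0.04, so E_I = 0.04·(4750/206.32) ≈ 0.921.
E_I ∈ (0,1): normal good (necessity).

0.921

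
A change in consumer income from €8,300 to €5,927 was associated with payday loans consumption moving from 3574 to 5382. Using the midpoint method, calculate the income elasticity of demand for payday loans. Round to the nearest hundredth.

-1.21

%ΔQ = (5382 − 3574)/[(3574+5382)/2] = 1808/4478 ≈ 0.4038.
%ΔI = (5,927 − 8,300)/[(8,300+5,927)/2] = -2373/7113.5 ≈ -0.3336.
E_I = %ΔQ/%ΔI ≈ -1.21.
E_I < 0: inferior good.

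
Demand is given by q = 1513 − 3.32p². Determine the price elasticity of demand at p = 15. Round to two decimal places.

At p = 15, q = 766.
dq/dp = −2·3.32·p = −99.6.
Point elasticity E = (dq/dp)·(p/q) = -99.6 × 15/766 ≈ -1.95.
|E| > 1, so demand is elastic at this price.

-1.95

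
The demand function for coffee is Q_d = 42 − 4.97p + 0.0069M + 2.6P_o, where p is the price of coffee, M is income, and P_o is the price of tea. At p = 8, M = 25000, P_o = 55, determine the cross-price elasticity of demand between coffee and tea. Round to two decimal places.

0.45

At the given point, Q_d = 42 − 4.97(8) + 0.0069(25000) + 2.6(55) = 42 − 39.76 + 172.5 + 143 = 317.74.
∂Q_d/∂P_o = +2.6, so E_xy = 2.6·(55/317.74) ≈ 0.45.
E_xy > 0: the goods are substitutes.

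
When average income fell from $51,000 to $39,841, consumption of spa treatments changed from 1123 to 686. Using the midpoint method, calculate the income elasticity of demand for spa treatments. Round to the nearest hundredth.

1.97

%ΔQ = (686 − 1123)/[(1123+686)/2] = -437/904.5 ≈ -0.4831.
%ΔI = (39,841 − 51,000)/[(51,000+39,841)/2] = -11159/45420.5 ≈ -0.2457.
E_I = %ΔQ/%ΔI ≈ 1.97.
E_I > 1: normal good (luxury).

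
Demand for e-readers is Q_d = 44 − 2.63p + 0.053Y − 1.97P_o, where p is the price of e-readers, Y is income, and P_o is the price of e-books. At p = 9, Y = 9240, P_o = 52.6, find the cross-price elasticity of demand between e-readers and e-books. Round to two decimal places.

Substituting, Q_d = 44 − 2.63(9) + 0.053(9240) − 1.97(52.6) = 44 − 23.67 + 489.72 − 103.622 = 406.428.
∂Q_d/∂P_o = −1.97, so E_xy = -1.97·(52.6/406.428) ≈ -0.25.
E_xy < 0: the goods are complements.

-0.25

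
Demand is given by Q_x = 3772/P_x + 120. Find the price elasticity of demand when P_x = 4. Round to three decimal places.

At P_x = 4, Q_x = 1063.
dQ_x/dP_x = −3772/P_x² = −235.75.
Point elasticity E = (dQ_x/dP_x)·(P_x/Q_x) = -235.75 × 4/1063 ≈ -0.887.
|E| < 1, so demand is inelastic at this price.

-0.887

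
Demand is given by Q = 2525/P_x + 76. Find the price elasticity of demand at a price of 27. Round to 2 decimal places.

At P_x = 27, Q = 169.5185.
dQ/dP_x = −2525/P_x² = −3.4636.
Point elasticity E = (dQ/dP_x)·(P_x/Q) = -3.4636 × 27/169.5185 ≈ -0.55.
|E| < 1, so demand is inelastic at this price.

-0.55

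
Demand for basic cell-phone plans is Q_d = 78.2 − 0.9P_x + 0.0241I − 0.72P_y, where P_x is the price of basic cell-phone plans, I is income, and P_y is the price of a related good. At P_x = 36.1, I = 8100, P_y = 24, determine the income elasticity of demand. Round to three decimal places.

0.873

First evaluate Q_d: 78.2 − 0.9(36.1) + 0.0241(8100) − 0.72(24) = 78.2 − 32.49 + 195.21 − 17.28 = 223.64.
∂Q_d/∂I = +0.0241, so E_I = 0.0241·(8100/223.64) ≈ 0.873.
E_I ∈ (0,1): normal good (necessity).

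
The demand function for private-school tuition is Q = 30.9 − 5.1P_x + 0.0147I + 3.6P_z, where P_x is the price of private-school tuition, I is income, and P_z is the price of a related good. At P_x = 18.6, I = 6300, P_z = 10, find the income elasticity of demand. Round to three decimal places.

Evaluating quantity at (P_x, I, P_z) gives Q = 30.9 − 5.1(18.6) + 0.0147(6300) + 3.6(10) = 30.9 − 94.86 + 92.61 + 36 = 64.65.
∂Q/∂I = +0.0147, so E_I = 0.0147·(6300/64.65) ≈ 1.432.
E_I > 1: normal good (luxury).

1.432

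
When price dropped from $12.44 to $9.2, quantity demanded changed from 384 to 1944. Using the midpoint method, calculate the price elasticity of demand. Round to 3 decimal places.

%Δq = (1944 − 384)/[(384 + 1944)/2] = 1560/1164 ≈ 1.3402.
%ΔP = (9.2 − 12.44)/[(12.44 + 9.2)/2] = -3.24/10.82 ≈ -0.2994.
Arc elasticity E = %Δq/%ΔP ≈ 1.3402/-0.2994 ≈ -4.476.
|E| > 1: demand is elastic over this range.

-4.476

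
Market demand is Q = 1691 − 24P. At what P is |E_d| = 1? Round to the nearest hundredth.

For linear demand Q = a − bP, E = −bP/(a − bP). |E| = 1 ⇒ bP = a − bP ⇒ P = a/(2b).
P = 1691/(2·24) ≈ 35.23.

35.23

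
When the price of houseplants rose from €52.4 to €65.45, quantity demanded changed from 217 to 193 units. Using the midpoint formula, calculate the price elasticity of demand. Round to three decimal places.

-0.529

%Δq = (193 − 217)/[(217 + 193)/2] = -24/205 ≈ -0.1171.
%ΔP = (65.45 − 52.4)/[(52.4 + 65.45)/2] = 13.05/58.925 ≈ 0.2215.
Arc elasticity E = %Δq/%ΔP ≈ -0.1171/0.2215 ≈ -0.529.
|E| < 1: demand is inelastic over this range.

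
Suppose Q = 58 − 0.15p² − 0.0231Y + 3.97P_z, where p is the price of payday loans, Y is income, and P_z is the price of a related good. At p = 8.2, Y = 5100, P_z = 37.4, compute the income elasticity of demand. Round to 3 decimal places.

-1.499

Q = 58 − 0.15(8.2)² − 0.0231(5100) + 3.97(37.4) = 58 − 10.086 − 117.81 + 148.478 = 78.582.
∂Q/∂Y = −0.0231, so E_I = -0.0231·(5100/78.582) ≈ -1.499.
E_I < 0: inferior good.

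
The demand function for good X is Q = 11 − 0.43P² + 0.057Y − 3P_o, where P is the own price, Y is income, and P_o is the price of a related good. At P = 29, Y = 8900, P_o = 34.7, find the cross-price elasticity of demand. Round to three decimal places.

Q = 11 − 0.43(29)² + 0.057(8900) − 3(34.7) = 11 − 361.63 + 507.3 − 104.1 = 52.57.
∂Q/∂P_o = −3, so E_xy = -3·(34.7/52.57) ≈ -1.980.
E_xy < 0: the goods are complements.

-1.980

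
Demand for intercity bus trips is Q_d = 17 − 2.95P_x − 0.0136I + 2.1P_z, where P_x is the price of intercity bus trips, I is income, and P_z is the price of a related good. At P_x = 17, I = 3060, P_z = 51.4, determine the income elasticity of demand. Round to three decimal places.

Evaluating quantity at (P_x, I, P_z) gives Q_d = 17 − 2.95(17) − 0.0136(3060) + 2.1(51.4) = 17 − 50.15 − 41.616 + 107.94 = 33.174.
∂Q_d/∂I = −0.0136, so E_I = -0.0136·(3060/33.174) ≈ -1.254.
E_I < 0: inferior good.

-1.254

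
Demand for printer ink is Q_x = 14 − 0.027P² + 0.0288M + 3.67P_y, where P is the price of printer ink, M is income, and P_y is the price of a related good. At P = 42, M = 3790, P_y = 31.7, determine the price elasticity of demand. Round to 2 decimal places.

First evaluate Q_x: 14 − 0.027(42)² + 0.0288(3790) + 3.67(31.7) = 14 − 47.628 + 109.152 + 116.339 = 191.863.
∂Q_x/∂P = −2·0.027·P = -2.268, so E_p = -2.268·(42/191.863) ≈ -0.50.
|E_p| < 1: demand is inelastic.

-0.50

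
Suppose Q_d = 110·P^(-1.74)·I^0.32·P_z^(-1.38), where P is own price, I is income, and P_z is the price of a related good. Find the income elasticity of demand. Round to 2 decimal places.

0.32

For a Cobb–Douglas (constant-elasticity) form Q_d = A·I^α·…, the elasticity with respect to I equals the exponent α at every point.
Here the exponent on I is 0.32, so the income elasticity of demand is 0.32.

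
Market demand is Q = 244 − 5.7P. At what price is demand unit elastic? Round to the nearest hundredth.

For linear demand Q = a − bP, E = −bP/(a − bP). |E| = 1 ⇒ bP = a − bP ⇒ P = a/(2b).
P = 244/(2·5.7) ≈ 21.40.

21.40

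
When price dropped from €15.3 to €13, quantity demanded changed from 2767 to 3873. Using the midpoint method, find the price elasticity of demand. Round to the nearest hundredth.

-2.05

%Δq = (3873 − 2767)/[(2767 + 3873)/2] = 1106/3320 ≈ 0.3331.
%ΔP = (13 − 15.3)/[(15.3 + 13)/2] = -2.3/14.15 ≈ -0.1625.
Arc elasticity E = %Δq/%ΔP ≈ 0.3331/-0.1625 ≈ -2.05.
|E| > 1: demand is elastic over this range.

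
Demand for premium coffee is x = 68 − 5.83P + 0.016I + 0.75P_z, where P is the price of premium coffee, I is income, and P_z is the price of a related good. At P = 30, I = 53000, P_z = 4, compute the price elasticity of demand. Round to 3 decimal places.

-0.235

First evaluate x: 68 − 5.83(30) + 0.016(53000) + 0.75(4) = 68 − 174.9 + 848 + 3 = 744.1.
∂x/∂P = −5.83, so E_p = (−5.83)·(30/744.1) ≈ -0.235.
|E_p| < 1: demand is inelastic.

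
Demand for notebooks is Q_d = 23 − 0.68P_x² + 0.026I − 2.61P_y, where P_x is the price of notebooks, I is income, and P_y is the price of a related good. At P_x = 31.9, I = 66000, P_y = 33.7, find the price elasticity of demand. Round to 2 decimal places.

Substituting, Q_d = 23 − 0.68(31.9)² + 0.026(66000) − 2.61(33.7) = 23 − 691.9748 + 1716 − 87.957 = 959.0682.
∂Q_d/∂P_x = −2·0.68·P_x = -43.384, so E_p = -43.384·(31.9/959.0682) ≈ -1.44.
|E_p| > 1: demand is elastic.

-1.44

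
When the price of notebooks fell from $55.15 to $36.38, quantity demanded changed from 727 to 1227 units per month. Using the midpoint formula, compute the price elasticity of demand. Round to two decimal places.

-1.25

%Δq = (1227 − 727)/[(727 + 1227)/2] = 500/977 ≈ 0.5118.
%Δp = (36.38 − 55.15)/[(55.15 + 36.38)/2] = -18.77/45.765 ≈ -0.4101.
Arc elasticity E = %Δq/%Δp ≈ 0.5118/-0.4101 ≈ -1.25.
|E| > 1: demand is elastic over this range.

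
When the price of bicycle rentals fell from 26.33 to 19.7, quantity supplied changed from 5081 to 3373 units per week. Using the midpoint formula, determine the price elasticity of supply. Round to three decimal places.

1.403

%ΔQ = (3373 − 5081)/[(5081 + 3373)/2] = -1708/4227 ≈ -0.4041.
%Δp = (19.7 − 26.33)/[(26.33 + 19.7)/2] = -6.63/23.015 ≈ -0.2881.
Arc elasticity E = %ΔQ/%Δp ≈ -0.4041/-0.2881 ≈ 1.403.
|E| > 1: supply is elastic over this range.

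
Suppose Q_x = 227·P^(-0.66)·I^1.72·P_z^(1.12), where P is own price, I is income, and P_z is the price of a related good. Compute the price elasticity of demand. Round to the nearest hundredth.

-0.66

For a Cobb–Douglas (constant-elasticity) form Q_x = A·P^α·…, the elasticity with respect to P equals the exponent α at every point.
Here the exponent on P is -0.66, so the price elasticity of demand is -0.66.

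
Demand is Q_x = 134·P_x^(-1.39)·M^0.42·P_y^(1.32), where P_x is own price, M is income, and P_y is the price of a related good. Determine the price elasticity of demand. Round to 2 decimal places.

For a Cobb–Douglas (constant-elasticity) form Q_x = A·P_x^α·…, the elasticity with respect to P_x equals the exponent α at every point.
Here the exponent on P_x is -1.39, so the price elasticity of demand is -1.39.

-1.39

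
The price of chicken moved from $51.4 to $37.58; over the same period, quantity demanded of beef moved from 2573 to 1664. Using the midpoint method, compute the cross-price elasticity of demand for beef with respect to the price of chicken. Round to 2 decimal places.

%ΔQ_x = (1664 − 2573)/[(2573+1664)/2] = -909/2118.5 ≈ -0.4291.
%ΔP_y = (37.58 − 51.4)/[(51.4+37.58)/2] ≈ -0.3106.
E_xy = -0.4291/-0.3106 ≈ 1.38.
E_xy > 0, so beef and chicken are substitutes.

1.38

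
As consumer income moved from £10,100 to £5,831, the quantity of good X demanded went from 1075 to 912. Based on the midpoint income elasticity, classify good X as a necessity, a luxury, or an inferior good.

necessity

%ΔQ = (912 − 1075)/[(1075+912)/2] = -163/993.5 ≈ -0.1641.
%ΔM = (5,831 − 10,100)/[(10,100+5,831)/2] = -4269/7965.5 ≈ -0.5359.
E_I = %ΔQ/%ΔM ≈ 0.306.
E_I ∈ (0,1): normal good (necessity).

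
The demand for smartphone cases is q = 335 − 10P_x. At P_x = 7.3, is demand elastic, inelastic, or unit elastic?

At P_x = 7.3, q = 262.
dq/dP_x = −10.
Point elasticity E = (dq/dP_x)·(P_x/q) = -10 × 7.3/262 ≈ -0.279.
|E| ≈ 0.279 < 1, so demand is inelastic.

inelastic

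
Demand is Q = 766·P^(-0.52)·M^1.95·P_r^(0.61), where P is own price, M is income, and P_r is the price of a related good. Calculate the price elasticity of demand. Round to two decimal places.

-0.52

For a Cobb–Douglas (constant-elasticity) form Q = A·P^α·…, the elasticity with respect to P equals the exponent α at every point.
Here the exponent on P is -0.52, so the price elasticity of demand is -0.52.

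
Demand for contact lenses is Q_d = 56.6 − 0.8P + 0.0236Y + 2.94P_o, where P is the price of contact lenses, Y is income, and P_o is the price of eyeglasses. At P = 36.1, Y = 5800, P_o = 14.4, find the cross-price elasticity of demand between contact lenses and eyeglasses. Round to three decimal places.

Evaluating quantity at (P, Y, P_o) gives Q_d = 56.6 − 0.8(36.1) + 0.0236(5800) + 2.94(14.4) = 56.6 − 28.88 + 136.88 + 42.336 = 206.936.
∂Q_d/∂P_o = +2.94, so E_xy = 2.94·(14.4/206.936) ≈ 0.205.
E_xy > 0: the goods are substitutes.

0.205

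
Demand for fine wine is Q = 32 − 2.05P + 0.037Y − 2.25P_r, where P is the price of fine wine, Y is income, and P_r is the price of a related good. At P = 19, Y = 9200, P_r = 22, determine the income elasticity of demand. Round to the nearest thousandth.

Evaluating quantity at (P, Y, P_r) gives Q = 32 − 2.05(19) + 0.037(9200) − 2.25(22) = 32 − 38.95 + 340.4 − 49.5 = 283.95.
∂Q/∂Y = +0.037, so E_I = 0.037·(9200/283.95) ≈ 1.199.
E_I > 1: normal good (luxury).

1.199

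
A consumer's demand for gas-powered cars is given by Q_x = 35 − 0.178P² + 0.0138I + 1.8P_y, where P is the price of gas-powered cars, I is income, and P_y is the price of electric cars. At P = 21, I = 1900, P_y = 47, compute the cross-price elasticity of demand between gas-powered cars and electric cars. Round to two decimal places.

Evaluating quantity at (P, I, P_y) gives Q_x = 35 − 0.178(21)² + 0.0138(1900) + 1.8(47) = 35 − 78.498 + 26.22 + 84.6 = 67.322.
∂Q_x/∂P_y = +1.8, so E_xy = 1.8·(47/67.322) ≈ 1.26.
E_xy > 0: the goods are substitutes.

1.26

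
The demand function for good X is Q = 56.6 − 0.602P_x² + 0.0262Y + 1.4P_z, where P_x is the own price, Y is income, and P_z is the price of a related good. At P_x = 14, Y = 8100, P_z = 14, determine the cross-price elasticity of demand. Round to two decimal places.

Substituting, Q = 56.6 − 0.602(14)² + 0.0262(8100) + 1.4(14) = 56.6 − 117.992 + 212.22 + 19.6 = 170.428.
∂Q/∂P_z = +1.4, so E_xy = 1.4·(14/170.428) ≈ 0.12.
E_xy > 0: the goods are substitutes.

0.12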